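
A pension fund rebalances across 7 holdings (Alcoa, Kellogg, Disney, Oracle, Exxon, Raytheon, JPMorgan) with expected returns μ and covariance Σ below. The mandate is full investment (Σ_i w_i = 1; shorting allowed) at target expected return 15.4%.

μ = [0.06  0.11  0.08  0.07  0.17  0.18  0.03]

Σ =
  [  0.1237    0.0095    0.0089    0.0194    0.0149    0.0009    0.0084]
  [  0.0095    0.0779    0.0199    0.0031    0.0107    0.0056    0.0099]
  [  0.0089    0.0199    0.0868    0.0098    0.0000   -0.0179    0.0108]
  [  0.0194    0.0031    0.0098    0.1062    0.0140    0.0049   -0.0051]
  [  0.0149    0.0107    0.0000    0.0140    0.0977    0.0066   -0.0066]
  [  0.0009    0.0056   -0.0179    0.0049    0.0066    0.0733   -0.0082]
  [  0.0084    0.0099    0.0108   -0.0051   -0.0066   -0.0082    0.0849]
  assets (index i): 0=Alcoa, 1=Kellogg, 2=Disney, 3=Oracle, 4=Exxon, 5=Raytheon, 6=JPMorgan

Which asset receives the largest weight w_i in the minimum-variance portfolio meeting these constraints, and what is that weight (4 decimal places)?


x=Σ⁻¹μ = [0.0829  0.6262  1.2215  0.2207  1.4843  2.6124  0.4977]
y=Σ⁻¹𝟙 = [4.0134  5.5602  10.9534  6.3080  7.8289  16.0454  11.8770]
a=μᵀx=0.924514  b=𝟙ᵀx=6.745653  c=𝟙ᵀy=62.586300  D=ac−b²=12.358102
λ₁=(c·0.154−b)/D = (62.586300·0.154−6.745653)/12.358102 = 0.234068
λ₂=(a−b·0.154)/D = (0.924514−6.745653·0.154)/12.358102 = -0.009250
w* = 0.234068·x + -0.009250·y:
  w_0 = 0.234068·0.0829 + -0.009250·4.0134 = -0.0177  (Alcoa)
  w_1 = 0.234068·0.6262 + -0.009250·5.5602 = 0.0951  (Kellogg)
  w_2 = 0.234068·1.2215 + -0.009250·10.9534 = 0.1846  (Disney)
  w_3 = 0.234068·0.2207 + -0.009250·6.3080 = -0.0067  (Oracle)
  w_4 = 0.234068·1.4843 + -0.009250·7.8289 = 0.2750  (Exxon)
  w_5 = 0.234068·2.6124 + -0.009250·16.0454 = 0.4630  (Raytheon)
  w_6 = 0.234068·0.4977 + -0.009250·11.8770 = 0.0066  (JPMorgan)
Σw_i=1.0000  μᵀw=0.1540
σ²=wᵀΣw=λ₁·μ_p+λ₂ = 0.234068·0.154 + -0.009250 = 0.026796 ≈ 0.0268

Raytheon (0.4630)


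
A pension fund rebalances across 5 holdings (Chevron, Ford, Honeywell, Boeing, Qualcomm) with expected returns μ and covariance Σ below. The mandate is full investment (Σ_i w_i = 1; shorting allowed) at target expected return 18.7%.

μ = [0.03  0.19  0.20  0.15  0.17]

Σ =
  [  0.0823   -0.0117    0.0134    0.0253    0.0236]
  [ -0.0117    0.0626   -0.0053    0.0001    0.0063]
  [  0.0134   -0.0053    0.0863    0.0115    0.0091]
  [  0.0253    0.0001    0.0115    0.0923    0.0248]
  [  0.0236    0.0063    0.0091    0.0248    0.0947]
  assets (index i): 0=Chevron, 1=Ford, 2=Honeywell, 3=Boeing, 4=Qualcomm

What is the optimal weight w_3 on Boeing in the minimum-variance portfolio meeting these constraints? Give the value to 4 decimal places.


x=Σ⁻¹μ = [-0.2348  3.0670  2.2757  1.0952  1.1441]
y=Σ⁻¹𝟙 = [10.1446  18.2595  9.9220  5.6174  4.3923]
a=μᵀx=1.389621  b=𝟙ᵀx=7.347340  c=𝟙ᵀy=48.335810  D=ac−b²=13.185068
λ₁=(c·0.187−b)/D = (48.335810·0.187−7.347340)/13.185068 = 0.128286
λ₂=(a−b·0.187)/D = (1.389621−7.347340·0.187)/13.185068 = 0.001188
w* = 0.128286·x + 0.001188·y:
  w_0 = 0.128286·-0.2348 + 0.001188·10.1446 = -0.0181  (Chevron)
  w_1 = 0.128286·3.0670 + 0.001188·18.2595 = 0.4152  (Ford)
  w_2 = 0.128286·2.2757 + 0.001188·9.9220 = 0.3037  (Honeywell)
  w_3 = 0.128286·1.0952 + 0.001188·5.6174 = 0.1472  (Boeing)
  w_4 = 0.128286·1.1441 + 0.001188·4.3923 = 0.1520  (Qualcomm)
Σw_i=1.0000  μᵀw=0.1870
σ²=wᵀΣw=λ₁·μ_p+λ₂ = 0.128286·0.187 + 0.001188 = 0.025178 ≈ 0.0252

0.1472


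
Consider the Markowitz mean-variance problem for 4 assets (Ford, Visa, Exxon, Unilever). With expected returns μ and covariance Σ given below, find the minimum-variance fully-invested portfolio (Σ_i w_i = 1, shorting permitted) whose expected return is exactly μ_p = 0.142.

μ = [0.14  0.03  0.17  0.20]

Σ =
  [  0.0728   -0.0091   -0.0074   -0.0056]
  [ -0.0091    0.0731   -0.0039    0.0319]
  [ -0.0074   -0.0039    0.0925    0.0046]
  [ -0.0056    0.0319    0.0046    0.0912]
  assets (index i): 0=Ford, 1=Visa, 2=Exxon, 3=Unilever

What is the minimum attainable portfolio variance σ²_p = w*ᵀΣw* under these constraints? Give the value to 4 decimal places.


0.0209

g=Σ⁻¹μ = [2.2666  -0.2152  1.8951  2.3118]
h=Σ⁻¹𝟙 = [17.2090  13.5867  12.4301  6.6423]
a=μᵀg=1.095416  b=𝟙ᵀg=6.258434  c=𝟙ᵀh=49.868126  D=ac−b²=15.458351
λ₁=(c·0.142−b)/D = (49.868126·0.142−6.258434)/15.458351 = 0.053229
λ₂=(a−b·0.142)/D = (1.095416−6.258434·0.142)/15.458351 = 0.013373
w* = 0.053229·g + 0.013373·h:
  w_0 = 0.053229·2.2666 + 0.013373·17.2090 = 0.3508  (Ford)
  w_1 = 0.053229·-0.2152 + 0.013373·13.5867 = 0.1702  (Visa)
  w_2 = 0.053229·1.8951 + 0.013373·12.4301 = 0.2671  (Exxon)
  w_3 = 0.053229·2.3118 + 0.013373·6.6423 = 0.2119  (Unilever)
Σw_i=1.0000  μᵀw=0.1420
σ²=wᵀΣw=λ₁·μ_p+λ₂ = 0.053229·0.142 + 0.013373 = 0.020931 ≈ 0.0209


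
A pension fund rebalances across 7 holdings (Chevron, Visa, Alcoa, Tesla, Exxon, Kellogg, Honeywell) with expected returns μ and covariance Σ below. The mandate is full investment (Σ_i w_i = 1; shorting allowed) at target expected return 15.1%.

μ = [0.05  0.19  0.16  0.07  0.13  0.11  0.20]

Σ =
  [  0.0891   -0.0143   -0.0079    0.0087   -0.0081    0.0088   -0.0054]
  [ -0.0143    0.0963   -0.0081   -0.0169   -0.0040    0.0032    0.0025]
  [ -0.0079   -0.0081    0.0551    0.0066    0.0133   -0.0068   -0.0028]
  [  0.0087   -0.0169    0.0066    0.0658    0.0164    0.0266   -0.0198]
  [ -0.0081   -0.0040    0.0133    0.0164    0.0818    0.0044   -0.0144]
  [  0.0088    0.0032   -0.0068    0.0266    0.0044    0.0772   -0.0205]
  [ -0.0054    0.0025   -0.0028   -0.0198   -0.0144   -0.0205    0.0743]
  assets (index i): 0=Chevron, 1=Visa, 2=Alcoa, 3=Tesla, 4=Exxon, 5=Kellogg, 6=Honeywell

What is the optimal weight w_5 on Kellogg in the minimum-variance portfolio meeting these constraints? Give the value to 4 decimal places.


p=Σ⁻¹μ = [1.3521  2.5628  3.3875  1.1807  1.6609  2.0312  4.0284]
q=Σ⁻¹𝟙 = [15.5901  16.3978  21.1017  14.3045  11.8907  13.2859  24.6177]
a=μᵀp=2.424202  b=𝟙ᵀp=16.203447  c=𝟙ᵀq=117.188353  D=ac−b²=21.536530
λ₁=(c·0.151−b)/D = (117.188353·0.151−16.203447)/21.536530 = 0.069277
λ₂=(a−b·0.151)/D = (2.424202−16.203447·0.151)/21.536530 = -0.001046
w* = 0.069277·p + -0.001046·q:
  w_0 = 0.069277·1.3521 + -0.001046·15.5901 = 0.0774  (Chevron)
  w_1 = 0.069277·2.5628 + -0.001046·16.3978 = 0.1604  (Visa)
  w_2 = 0.069277·3.3875 + -0.001046·21.1017 = 0.2126  (Alcoa)
  w_3 = 0.069277·1.1807 + -0.001046·14.3045 = 0.0668  (Tesla)
  w_4 = 0.069277·1.6609 + -0.001046·11.8907 = 0.1026  (Exxon)
  w_5 = 0.069277·2.0312 + -0.001046·13.2859 = 0.1268  (Kellogg)
  w_6 = 0.069277·4.0284 + -0.001046·24.6177 = 0.2533  (Honeywell)
Σw_i=1.0000  μᵀw=0.1510
σ²=wᵀΣw=λ₁·μ_p+λ₂ = 0.069277·0.151 + -0.001046 = 0.009415 ≈ 0.0094

0.1268


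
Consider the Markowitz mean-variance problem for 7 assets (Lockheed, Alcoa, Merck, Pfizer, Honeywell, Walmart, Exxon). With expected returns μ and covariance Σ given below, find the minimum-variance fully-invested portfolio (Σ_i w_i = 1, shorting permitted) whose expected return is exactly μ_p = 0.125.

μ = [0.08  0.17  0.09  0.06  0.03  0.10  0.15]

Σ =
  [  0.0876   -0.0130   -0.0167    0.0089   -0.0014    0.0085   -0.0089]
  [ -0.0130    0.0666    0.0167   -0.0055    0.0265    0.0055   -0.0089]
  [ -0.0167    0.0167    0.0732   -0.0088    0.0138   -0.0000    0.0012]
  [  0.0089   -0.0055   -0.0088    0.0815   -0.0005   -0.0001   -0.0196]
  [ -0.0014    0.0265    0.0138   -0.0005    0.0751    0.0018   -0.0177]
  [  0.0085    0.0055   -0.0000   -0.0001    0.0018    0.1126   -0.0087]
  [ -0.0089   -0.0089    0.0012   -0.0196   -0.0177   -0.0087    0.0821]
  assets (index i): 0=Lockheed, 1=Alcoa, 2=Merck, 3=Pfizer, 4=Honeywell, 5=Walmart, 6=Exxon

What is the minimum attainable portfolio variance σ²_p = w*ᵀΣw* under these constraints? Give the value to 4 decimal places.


g=Σ⁻¹μ = [1.6164  3.1156  1.0720  1.5418  -0.2329  0.8299  2.7302]
h=Σ⁻¹𝟙 = [15.9235  13.9980  13.7915  18.5890  11.4886  8.6090  23.0492]
a=μᵀg=1.333486  b=𝟙ᵀg=10.673056  c=𝟙ᵀh=105.448786  D=ac−b²=26.700396
λ₁=(c·0.125−b)/D = (105.448786·0.125−10.673056)/26.700396 = 0.093933
λ₂=(a−b·0.125)/D = (1.333486−10.673056·0.125)/26.700396 = -0.000024
w* = 0.093933·g + -0.000024·h:
  w_0 = 0.093933·1.6164 + -0.000024·15.9235 = 0.1515  (Lockheed)
  w_1 = 0.093933·3.1156 + -0.000024·13.9980 = 0.2923  (Alcoa)
  w_2 = 0.093933·1.0720 + -0.000024·13.7915 = 0.1004  (Merck)
  w_3 = 0.093933·1.5418 + -0.000024·18.5890 = 0.1444  (Pfizer)
  w_4 = 0.093933·-0.2329 + -0.000024·11.4886 = -0.0222  (Honeywell)
  w_5 = 0.093933·0.8299 + -0.000024·8.6090 = 0.0777  (Walmart)
  w_6 = 0.093933·2.7302 + -0.000024·23.0492 = 0.2559  (Exxon)
Σw_i=1.0000  μᵀw=0.1250
σ²=wᵀΣw=λ₁·μ_p+λ₂ = 0.093933·0.125 + -0.000024 = 0.011717 ≈ 0.0117

0.0117


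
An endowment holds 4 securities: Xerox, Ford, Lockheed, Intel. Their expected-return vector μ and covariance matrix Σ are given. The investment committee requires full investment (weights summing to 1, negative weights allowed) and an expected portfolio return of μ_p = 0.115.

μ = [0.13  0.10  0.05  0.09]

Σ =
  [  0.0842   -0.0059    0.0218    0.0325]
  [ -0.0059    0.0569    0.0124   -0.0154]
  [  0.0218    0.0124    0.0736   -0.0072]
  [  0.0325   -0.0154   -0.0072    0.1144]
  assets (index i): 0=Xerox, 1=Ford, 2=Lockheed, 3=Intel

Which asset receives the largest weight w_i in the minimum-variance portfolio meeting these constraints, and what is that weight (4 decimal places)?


Ford (0.5310)

u=Σ⁻¹μ = [1.4477  2.0931  -0.0380  0.6548]
v=Σ⁻¹𝟙 = [6.9786  18.9507  9.2951  9.8948]
a=μᵀu=0.454542  b=𝟙ᵀu=4.157567  c=𝟙ᵀv=45.119139  D=ac−b²=3.223198
λ₁=(c·0.115−b)/D = (45.119139·0.115−4.157567)/3.223198 = 0.319910
λ₂=(a−b·0.115)/D = (0.454542−4.157567·0.115)/3.223198 = -0.007315
w* = 0.319910·u + -0.007315·v:
  w_0 = 0.319910·1.4477 + -0.007315·6.9786 = 0.4121  (Xerox)
  w_1 = 0.319910·2.0931 + -0.007315·18.9507 = 0.5310  (Ford)
  w_2 = 0.319910·-0.0380 + -0.007315·9.2951 = -0.0802  (Lockheed)
  w_3 = 0.319910·0.6548 + -0.007315·9.8948 = 0.1371  (Intel)
Σw_i=1.0000  μᵀw=0.1150
σ²=wᵀΣw=λ₁·μ_p+λ₂ = 0.319910·0.115 + -0.007315 = 0.029475 ≈ 0.0295


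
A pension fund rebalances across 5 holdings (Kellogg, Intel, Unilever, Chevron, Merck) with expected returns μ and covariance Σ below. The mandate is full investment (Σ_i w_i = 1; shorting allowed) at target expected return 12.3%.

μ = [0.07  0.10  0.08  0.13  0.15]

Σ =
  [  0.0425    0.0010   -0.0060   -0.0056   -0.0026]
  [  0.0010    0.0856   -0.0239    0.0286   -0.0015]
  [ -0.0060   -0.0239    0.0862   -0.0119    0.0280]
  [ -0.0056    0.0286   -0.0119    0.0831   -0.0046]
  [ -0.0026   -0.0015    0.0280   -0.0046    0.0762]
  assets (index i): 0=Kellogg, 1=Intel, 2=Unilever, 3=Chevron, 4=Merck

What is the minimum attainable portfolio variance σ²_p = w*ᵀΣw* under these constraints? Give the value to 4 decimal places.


p=Σ⁻¹μ = [2.0873  0.8984  0.9625  1.6334  1.8023]
q=Σ⁻¹𝟙 = [27.6749  11.6146  15.4432  12.6323  9.3842]
a=μᵀp=0.795650  b=𝟙ᵀp=7.383990  c=𝟙ᵀq=76.749241  D=ac−b²=6.542240
λ₁=(c·0.123−b)/D = (76.749241·0.123−7.383990)/6.542240 = 0.314291
λ₂=(a−b·0.123)/D = (0.795650−7.383990·0.123)/6.542240 = -0.017208
w* = 0.314291·p + -0.017208·q:
  w_0 = 0.314291·2.0873 + -0.017208·27.6749 = 0.1798  (Kellogg)
  w_1 = 0.314291·0.8984 + -0.017208·11.6146 = 0.0825  (Intel)
  w_2 = 0.314291·0.9625 + -0.017208·15.4432 = 0.0368  (Unilever)
  w_3 = 0.314291·1.6334 + -0.017208·12.6323 = 0.2960  (Chevron)
  w_4 = 0.314291·1.8023 + -0.017208·9.3842 = 0.4050  (Merck)
Σw_i=1.0000  μᵀw=0.1230
σ²=wᵀΣw=λ₁·μ_p+λ₂ = 0.314291·0.123 + -0.017208 = 0.021450 ≈ 0.0214

0.0214


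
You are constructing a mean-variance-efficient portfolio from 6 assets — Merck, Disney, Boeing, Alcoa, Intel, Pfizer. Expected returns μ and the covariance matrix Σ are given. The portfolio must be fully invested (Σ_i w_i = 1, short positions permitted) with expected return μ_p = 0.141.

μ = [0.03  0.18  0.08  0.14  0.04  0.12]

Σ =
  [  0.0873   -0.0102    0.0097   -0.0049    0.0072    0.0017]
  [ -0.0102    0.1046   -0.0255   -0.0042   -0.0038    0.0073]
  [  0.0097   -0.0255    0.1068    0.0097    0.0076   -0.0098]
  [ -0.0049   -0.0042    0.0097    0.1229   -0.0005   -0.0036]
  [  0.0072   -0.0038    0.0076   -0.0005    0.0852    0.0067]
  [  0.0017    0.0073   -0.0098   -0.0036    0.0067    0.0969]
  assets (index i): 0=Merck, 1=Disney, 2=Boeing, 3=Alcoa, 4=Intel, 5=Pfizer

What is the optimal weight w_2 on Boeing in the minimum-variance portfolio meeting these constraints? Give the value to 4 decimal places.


u=Σ⁻¹μ = [0.4651  2.0260  1.1726  1.1714  0.3271  1.2171]
v=Σ⁻¹𝟙 = [11.2817  13.3382  10.9685  8.5052  9.6737  9.8736]
a=μᵀu=0.795571  b=𝟙ᵀu=6.379304  c=𝟙ᵀv=63.640802  D=ac−b²=9.935266
λ₁=(c·0.141−b)/D = (63.640802·0.141−6.379304)/9.935266 = 0.261095
λ₂=(a−b·0.141)/D = (0.795571−6.379304·0.141)/9.935266 = -0.010459
w* = 0.261095·u + -0.010459·v:
  w_0 = 0.261095·0.4651 + -0.010459·11.2817 = 0.0035  (Merck)
  w_1 = 0.261095·2.0260 + -0.010459·13.3382 = 0.3895  (Disney)
  w_2 = 0.261095·1.1726 + -0.010459·10.9685 = 0.1914  (Boeing)
  w_3 = 0.261095·1.1714 + -0.010459·8.5052 = 0.2169  (Alcoa)
  w_4 = 0.261095·0.3271 + -0.010459·9.6737 = -0.0158  (Intel)
  w_5 = 0.261095·1.2171 + -0.010459·9.8736 = 0.2145  (Pfizer)
Σw_i=1.0000  μᵀw=0.1410
σ²=wᵀΣw=λ₁·μ_p+λ₂ = 0.261095·0.141 + -0.010459 = 0.026356 ≈ 0.0264

0.1914


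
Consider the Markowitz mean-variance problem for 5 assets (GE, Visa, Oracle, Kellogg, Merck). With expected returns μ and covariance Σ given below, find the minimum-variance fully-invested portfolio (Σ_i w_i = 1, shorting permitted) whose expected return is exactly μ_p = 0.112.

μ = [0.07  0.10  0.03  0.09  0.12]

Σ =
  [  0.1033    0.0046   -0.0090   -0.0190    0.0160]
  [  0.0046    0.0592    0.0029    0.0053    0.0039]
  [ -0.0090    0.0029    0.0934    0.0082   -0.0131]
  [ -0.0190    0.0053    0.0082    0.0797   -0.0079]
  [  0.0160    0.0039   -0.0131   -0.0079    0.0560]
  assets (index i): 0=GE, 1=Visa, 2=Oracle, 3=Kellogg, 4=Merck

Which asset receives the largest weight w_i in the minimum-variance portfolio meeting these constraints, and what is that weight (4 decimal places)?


p=Σ⁻¹μ = [0.5689  1.3547  0.5247  1.3386  2.1976]
q=Σ⁻¹𝟙 = [9.9374  12.9264  12.6620  14.6516  19.1466]
a=μᵀp=0.575208  b=𝟙ᵀp=5.984346  c=𝟙ᵀq=69.323885  D=ac−b²=4.063268
λ₁=(c·0.112−b)/D = (69.323885·0.112−5.984346)/4.063268 = 0.438054
λ₂=(a−b·0.112)/D = (0.575208−5.984346·0.112)/4.063268 = -0.023390
w* = 0.438054·p + -0.023390·q:
  w_0 = 0.438054·0.5689 + -0.023390·9.9374 = 0.0168  (GE)
  w_1 = 0.438054·1.3547 + -0.023390·12.9264 = 0.2911  (Visa)
  w_2 = 0.438054·0.5247 + -0.023390·12.6620 = -0.0663  (Oracle)
  w_3 = 0.438054·1.3386 + -0.023390·14.6516 = 0.2437  (Kellogg)
  w_4 = 0.438054·2.1976 + -0.023390·19.1466 = 0.5148  (Merck)
Σw_i=1.0000  μᵀw=0.1120
σ²=wᵀΣw=λ₁·μ_p+λ₂ = 0.438054·0.112 + -0.023390 = 0.025672 ≈ 0.0257

Merck (0.5148)


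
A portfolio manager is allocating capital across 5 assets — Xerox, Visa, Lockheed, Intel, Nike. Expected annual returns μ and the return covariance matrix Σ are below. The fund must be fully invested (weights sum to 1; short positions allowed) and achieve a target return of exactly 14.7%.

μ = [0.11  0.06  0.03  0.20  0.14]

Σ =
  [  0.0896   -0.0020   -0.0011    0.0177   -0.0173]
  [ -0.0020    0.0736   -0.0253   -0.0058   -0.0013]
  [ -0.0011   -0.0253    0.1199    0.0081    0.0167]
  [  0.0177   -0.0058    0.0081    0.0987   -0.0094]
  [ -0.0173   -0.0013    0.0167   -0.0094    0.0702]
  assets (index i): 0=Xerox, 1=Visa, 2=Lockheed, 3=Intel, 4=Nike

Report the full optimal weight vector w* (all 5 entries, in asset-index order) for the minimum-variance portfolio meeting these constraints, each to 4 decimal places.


p=Σ⁻¹μ = [1.3443  1.0558  -0.0231  2.0999  2.6318]
q=Σ⁻¹𝟙 = [13.0220  18.1986  9.2926  9.7110  16.8809]
a=μᵀp=0.998950  b=𝟙ᵀp=7.108628  c=𝟙ᵀq=67.104990  D=ac−b²=16.501974
λ₁=(c·0.147−b)/D = (67.104990·0.147−7.108628)/16.501974 = 0.166999
λ₂=(a−b·0.147)/D = (0.998950−7.108628·0.147)/16.501974 = -0.002789
w* = 0.166999·p + -0.002789·q:
  w_0 = 0.166999·1.3443 + -0.002789·13.0220 = 0.1882  (Xerox)
  w_1 = 0.166999·1.0558 + -0.002789·18.1986 = 0.1256  (Visa)
  w_2 = 0.166999·-0.0231 + -0.002789·9.2926 = -0.0298  (Lockheed)
  w_3 = 0.166999·2.0999 + -0.002789·9.7110 = 0.3236  (Intel)
  w_4 = 0.166999·2.6318 + -0.002789·16.8809 = 0.3924  (Nike)
Σw_i=1.0000  μᵀw=0.1470
σ²=wᵀΣw=λ₁·μ_p+λ₂ = 0.166999·0.147 + -0.002789 = 0.021760 ≈ 0.0218

0.1882  0.1256  -0.0298  0.3236  0.3924


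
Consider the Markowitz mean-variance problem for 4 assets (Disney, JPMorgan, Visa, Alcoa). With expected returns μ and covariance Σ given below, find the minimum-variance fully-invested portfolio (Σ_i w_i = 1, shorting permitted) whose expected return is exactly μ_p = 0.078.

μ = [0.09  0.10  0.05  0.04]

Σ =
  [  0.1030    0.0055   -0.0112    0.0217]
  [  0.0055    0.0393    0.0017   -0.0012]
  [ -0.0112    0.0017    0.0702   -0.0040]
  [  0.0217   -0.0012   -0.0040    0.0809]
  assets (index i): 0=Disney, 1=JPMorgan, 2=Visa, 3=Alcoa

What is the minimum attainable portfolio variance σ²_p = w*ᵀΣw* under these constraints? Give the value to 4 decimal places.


x=Σ⁻¹μ = [0.7538  2.4159  0.7949  0.3674]
y=Σ⁻¹𝟙 = [7.7095  24.0426  15.5434  11.4182]
a=μᵀx=0.363873  b=𝟙ᵀx=4.332014  c=𝟙ᵀy=58.713684  D=ac−b²=2.597983
λ₁=(c·0.078−b)/D = (58.713684·0.078−4.332014)/2.597983 = 0.095325
λ₂=(a−b·0.078)/D = (0.363873−4.332014·0.078)/2.597983 = 0.009999
w* = 0.095325·x + 0.009999·y:
  w_0 = 0.095325·0.7538 + 0.009999·7.7095 = 0.1489  (Disney)
  w_1 = 0.095325·2.4159 + 0.009999·24.0426 = 0.4707  (JPMorgan)
  w_2 = 0.095325·0.7949 + 0.009999·15.5434 = 0.2312  (Visa)
  w_3 = 0.095325·0.3674 + 0.009999·11.4182 = 0.1492  (Alcoa)
Σw_i=1.0000  μᵀw=0.0780
σ²=wᵀΣw=λ₁·μ_p+λ₂ = 0.095325·0.078 + 0.009999 = 0.017434 ≈ 0.0174

0.0174


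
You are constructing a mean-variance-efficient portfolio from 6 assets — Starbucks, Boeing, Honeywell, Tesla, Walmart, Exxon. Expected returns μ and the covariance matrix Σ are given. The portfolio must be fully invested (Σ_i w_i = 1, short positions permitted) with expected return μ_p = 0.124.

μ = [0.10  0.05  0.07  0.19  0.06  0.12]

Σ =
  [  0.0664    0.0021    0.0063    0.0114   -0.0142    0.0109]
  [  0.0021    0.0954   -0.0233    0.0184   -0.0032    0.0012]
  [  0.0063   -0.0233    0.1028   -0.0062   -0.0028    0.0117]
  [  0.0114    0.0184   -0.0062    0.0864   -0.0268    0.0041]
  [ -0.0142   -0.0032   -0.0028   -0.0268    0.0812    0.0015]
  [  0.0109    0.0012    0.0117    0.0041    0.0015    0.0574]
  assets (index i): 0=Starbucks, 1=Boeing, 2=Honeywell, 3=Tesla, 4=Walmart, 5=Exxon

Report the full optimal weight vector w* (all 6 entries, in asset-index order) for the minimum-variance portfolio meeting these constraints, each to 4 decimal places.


0.1391  0.0079  0.0777  0.3507  0.2223  0.2024

x=Σ⁻¹μ = [1.1321  0.2204  0.6916  2.5324  1.7775  1.5027]
y=Σ⁻¹𝟙 = [13.7355  10.8318  11.5058  13.9601  19.9503  10.7231]
a=μᵀx=0.940780  b=𝟙ᵀx=7.856751  c=𝟙ᵀy=80.706566  D=ac−b²=14.198597
λ₁=(c·0.124−b)/D = (80.706566·0.124−7.856751)/14.198597 = 0.151484
λ₂=(a−b·0.124)/D = (0.940780−7.856751·0.124)/14.198597 = -0.002356
w* = 0.151484·x + -0.002356·y:
  w_0 = 0.151484·1.1321 + -0.002356·13.7355 = 0.1391  (Starbucks)
  w_1 = 0.151484·0.2204 + -0.002356·10.8318 = 0.0079  (Boeing)
  w_2 = 0.151484·0.6916 + -0.002356·11.5058 = 0.0777  (Honeywell)
  w_3 = 0.151484·2.5324 + -0.002356·13.9601 = 0.3507  (Tesla)
  w_4 = 0.151484·1.7775 + -0.002356·19.9503 = 0.2223  (Walmart)
  w_5 = 0.151484·1.5027 + -0.002356·10.7231 = 0.2024  (Exxon)
Σw_i=1.0000  μᵀw=0.1240
σ²=wᵀΣw=λ₁·μ_p+λ₂ = 0.151484·0.124 + -0.002356 = 0.016428 ≈ 0.0164


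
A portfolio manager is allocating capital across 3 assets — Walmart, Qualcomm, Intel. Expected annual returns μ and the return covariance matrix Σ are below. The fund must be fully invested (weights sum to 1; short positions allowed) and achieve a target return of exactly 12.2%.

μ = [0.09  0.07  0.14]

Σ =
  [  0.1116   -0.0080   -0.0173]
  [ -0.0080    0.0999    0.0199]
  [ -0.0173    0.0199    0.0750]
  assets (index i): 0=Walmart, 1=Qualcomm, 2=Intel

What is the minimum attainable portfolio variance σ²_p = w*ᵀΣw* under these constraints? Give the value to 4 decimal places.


x=Σ⁻¹μ = [1.1488  0.3886  2.0285]
y=Σ⁻¹𝟙 = [11.6958  8.1859  13.8592]
a=μᵀx=0.414587  b=𝟙ᵀx=3.565918  c=𝟙ᵀy=33.740847  D=ac−b²=1.272756
λ₁=(c·0.122−b)/D = (33.740847·0.122−3.565918)/1.272756 = 0.432499
λ₂=(a−b·0.122)/D = (0.414587−3.565918·0.122)/1.272756 = -0.016071
w* = 0.432499·x + -0.016071·y:
  w_0 = 0.432499·1.1488 + -0.016071·11.6958 = 0.3089  (Walmart)
  w_1 = 0.432499·0.3886 + -0.016071·8.1859 = 0.0365  (Qualcomm)
  w_2 = 0.432499·2.0285 + -0.016071·13.8592 = 0.6546  (Intel)
Σw_i=1.0000  μᵀw=0.1220
σ²=wᵀΣw=λ₁·μ_p+λ₂ = 0.432499·0.122 + -0.016071 = 0.036694 ≈ 0.0367

0.0367


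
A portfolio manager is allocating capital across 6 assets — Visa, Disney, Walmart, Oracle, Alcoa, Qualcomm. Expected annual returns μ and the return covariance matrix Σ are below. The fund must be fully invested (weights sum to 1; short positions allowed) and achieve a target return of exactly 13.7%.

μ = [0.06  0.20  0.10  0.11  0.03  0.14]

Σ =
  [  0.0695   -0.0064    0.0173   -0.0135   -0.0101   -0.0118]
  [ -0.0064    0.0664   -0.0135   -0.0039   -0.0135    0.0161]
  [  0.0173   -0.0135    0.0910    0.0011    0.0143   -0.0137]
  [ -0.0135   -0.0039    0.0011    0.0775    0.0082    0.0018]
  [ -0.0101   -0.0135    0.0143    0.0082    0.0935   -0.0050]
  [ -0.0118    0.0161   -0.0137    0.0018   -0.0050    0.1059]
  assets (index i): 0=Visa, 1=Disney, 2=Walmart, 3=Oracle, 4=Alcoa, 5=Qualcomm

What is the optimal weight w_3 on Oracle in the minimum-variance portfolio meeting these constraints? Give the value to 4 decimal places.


x=Σ⁻¹μ = [1.4621  3.3905  1.3710  1.7278  0.6686  1.1490]
y=Σ⁻¹𝟙 = [20.7088  20.1375  9.2581  15.7159  13.5942  10.2613]
a=μᵀx=1.273904  b=𝟙ᵀx=9.768985  c=𝟙ᵀy=89.675767  D=ac−b²=18.805214
λ₁=(c·0.137−b)/D = (89.675767·0.137−9.768985)/18.805214 = 0.133824
λ₂=(a−b·0.137)/D = (1.273904−9.768985·0.137)/18.805214 = -0.003427
w* = 0.133824·x + -0.003427·y:
  w_0 = 0.133824·1.4621 + -0.003427·20.7088 = 0.1247  (Visa)
  w_1 = 0.133824·3.3905 + -0.003427·20.1375 = 0.3847  (Disney)
  w_2 = 0.133824·1.3710 + -0.003427·9.2581 = 0.1517  (Walmart)
  w_3 = 0.133824·1.7278 + -0.003427·15.7159 = 0.1774  (Oracle)
  w_4 = 0.133824·0.6686 + -0.003427·13.5942 = 0.0429  (Alcoa)
  w_5 = 0.133824·1.1490 + -0.003427·10.2613 = 0.1186  (Qualcomm)
Σw_i=1.0000  μᵀw=0.1370
σ²=wᵀΣw=λ₁·μ_p+λ₂ = 0.133824·0.137 + -0.003427 = 0.014907 ≈ 0.0149

0.1774


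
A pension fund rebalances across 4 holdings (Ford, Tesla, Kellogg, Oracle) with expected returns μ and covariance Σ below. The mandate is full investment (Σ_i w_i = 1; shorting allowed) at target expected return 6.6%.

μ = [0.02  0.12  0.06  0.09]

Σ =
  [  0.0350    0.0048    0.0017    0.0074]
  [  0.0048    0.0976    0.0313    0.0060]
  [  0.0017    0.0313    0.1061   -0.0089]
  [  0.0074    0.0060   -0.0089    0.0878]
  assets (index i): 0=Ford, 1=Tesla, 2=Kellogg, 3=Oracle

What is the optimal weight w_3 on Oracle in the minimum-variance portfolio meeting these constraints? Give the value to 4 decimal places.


p=Σ⁻¹μ = [0.2059  1.0530  0.3329  0.9695]
q=Σ⁻¹𝟙 = [25.3347  5.8007  8.1200  9.6809]
a=μᵀp=0.237708  b=𝟙ᵀp=2.561266  c=𝟙ᵀq=48.936324  D=ac−b²=5.072459
λ₁=(c·0.066−b)/D = (48.936324·0.066−2.561266)/5.072459 = 0.131796
λ₂=(a−b·0.066)/D = (0.237708−2.561266·0.066)/5.072459 = 0.013537
w* = 0.131796·p + 0.013537·q:
  w_0 = 0.131796·0.2059 + 0.013537·25.3347 = 0.3701  (Ford)
  w_1 = 0.131796·1.0530 + 0.013537·5.8007 = 0.2173  (Tesla)
  w_2 = 0.131796·0.3329 + 0.013537·8.1200 = 0.1538  (Kellogg)
  w_3 = 0.131796·0.9695 + 0.013537·9.6809 = 0.2588  (Oracle)
Σw_i=1.0000  μᵀw=0.0660
σ²=wᵀΣw=λ₁·μ_p+λ₂ = 0.131796·0.066 + 0.013537 = 0.022235 ≈ 0.0222

0.2588


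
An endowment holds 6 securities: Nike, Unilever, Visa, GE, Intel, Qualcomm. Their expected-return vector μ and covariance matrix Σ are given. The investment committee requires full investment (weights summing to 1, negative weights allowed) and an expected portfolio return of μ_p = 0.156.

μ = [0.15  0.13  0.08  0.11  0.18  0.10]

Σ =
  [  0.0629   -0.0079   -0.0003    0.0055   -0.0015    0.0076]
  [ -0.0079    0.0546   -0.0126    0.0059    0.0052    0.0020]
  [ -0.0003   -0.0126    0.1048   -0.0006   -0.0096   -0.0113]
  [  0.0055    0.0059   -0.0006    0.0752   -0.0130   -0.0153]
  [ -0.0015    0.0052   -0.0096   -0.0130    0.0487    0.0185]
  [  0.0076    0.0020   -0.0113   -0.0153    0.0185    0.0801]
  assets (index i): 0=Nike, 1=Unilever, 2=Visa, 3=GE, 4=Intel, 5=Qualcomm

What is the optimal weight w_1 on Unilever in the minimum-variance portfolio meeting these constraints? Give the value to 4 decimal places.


u=Σ⁻¹μ = [2.5643  2.4831  1.5182  1.9190  4.1025  0.5763]
v=Σ⁻¹𝟙 = [16.2550  19.8684  15.2655  16.6967  22.3417  10.6288]
a=μᵀu=1.836076  b=𝟙ᵀu=13.163410  c=𝟙ᵀv=101.056120  D=ac−b²=12.271361
λ₁=(c·0.156−b)/D = (101.056120·0.156−13.163410)/12.271361 = 0.211985
λ₂=(a−b·0.156)/D = (1.836076−13.163410·0.156)/12.271361 = -0.017717
w* = 0.211985·u + -0.017717·v:
  w_0 = 0.211985·2.5643 + -0.017717·16.2550 = 0.2556  (Nike)
  w_1 = 0.211985·2.4831 + -0.017717·19.8684 = 0.1744  (Unilever)
  w_2 = 0.211985·1.5182 + -0.017717·15.2655 = 0.0514  (Visa)
  w_3 = 0.211985·1.9190 + -0.017717·16.6967 = 0.1110  (GE)
  w_4 = 0.211985·4.1025 + -0.017717·22.3417 = 0.4738  (Intel)
  w_5 = 0.211985·0.5763 + -0.017717·10.6288 = -0.0661  (Qualcomm)
Σw_i=1.0000  μᵀw=0.1560
σ²=wᵀΣw=λ₁·μ_p+λ₂ = 0.211985·0.156 + -0.017717 = 0.015352 ≈ 0.0154

0.1744


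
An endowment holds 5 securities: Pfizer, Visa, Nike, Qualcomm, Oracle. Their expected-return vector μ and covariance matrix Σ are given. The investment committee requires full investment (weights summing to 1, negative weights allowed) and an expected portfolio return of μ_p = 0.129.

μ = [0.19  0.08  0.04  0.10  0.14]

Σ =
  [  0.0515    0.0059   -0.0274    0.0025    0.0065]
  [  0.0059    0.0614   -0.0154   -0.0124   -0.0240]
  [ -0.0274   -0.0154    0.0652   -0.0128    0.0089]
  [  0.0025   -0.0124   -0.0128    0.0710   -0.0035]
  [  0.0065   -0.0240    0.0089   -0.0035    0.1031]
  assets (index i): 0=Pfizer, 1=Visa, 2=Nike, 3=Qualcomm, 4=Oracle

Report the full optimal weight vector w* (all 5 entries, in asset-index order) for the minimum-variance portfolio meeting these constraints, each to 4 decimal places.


g=Σ⁻¹μ = [5.0146  2.8082  3.6666  2.4554  1.4623]
h=Σ⁻¹𝟙 = [34.6821  33.7276  41.4156  26.8463  12.7002]
a=μᵀg=1.774357  b=𝟙ᵀg=15.407082  c=𝟙ᵀh=149.371733  D=ac−b²=27.660605
λ₁=(c·0.129−b)/D = (149.371733·0.129−15.407082)/27.660605 = 0.139616
λ₂=(a−b·0.129)/D = (1.774357−15.407082·0.129)/27.660605 = -0.007706
w* = 0.139616·g + -0.007706·h:
  w_0 = 0.139616·5.0146 + -0.007706·34.6821 = 0.4329  (Pfizer)
  w_1 = 0.139616·2.8082 + -0.007706·33.7276 = 0.1322  (Visa)
  w_2 = 0.139616·3.6666 + -0.007706·41.4156 = 0.1928  (Nike)
  w_3 = 0.139616·2.4554 + -0.007706·26.8463 = 0.1359  (Qualcomm)
  w_4 = 0.139616·1.4623 + -0.007706·12.7002 = 0.1063  (Oracle)
Σw_i=1.0000  μᵀw=0.1290
σ²=wᵀΣw=λ₁·μ_p+λ₂ = 0.139616·0.129 + -0.007706 = 0.010304 ≈ 0.0103

0.4329  0.1322  0.1928  0.1359  0.1063


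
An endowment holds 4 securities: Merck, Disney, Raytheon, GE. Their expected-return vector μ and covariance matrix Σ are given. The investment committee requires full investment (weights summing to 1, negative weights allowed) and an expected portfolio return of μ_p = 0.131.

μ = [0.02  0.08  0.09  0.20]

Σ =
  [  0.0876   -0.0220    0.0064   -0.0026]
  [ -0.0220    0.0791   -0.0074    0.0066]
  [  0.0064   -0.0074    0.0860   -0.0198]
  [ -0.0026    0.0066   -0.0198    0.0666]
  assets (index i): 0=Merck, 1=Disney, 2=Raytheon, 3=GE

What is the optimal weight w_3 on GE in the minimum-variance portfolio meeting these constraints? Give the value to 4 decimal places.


0.4541

p=Σ⁻¹μ = [0.4498  1.0238  1.9035  3.4850]
q=Σ⁻¹𝟙 = [14.9949  16.7688  16.2782  18.7781]
a=μᵀp=0.959214  b=𝟙ᵀp=6.862064  c=𝟙ᵀq=66.820066  D=ac−b²=17.006819
λ₁=(c·0.131−b)/D = (66.820066·0.131−6.862064)/17.006819 = 0.111212
λ₂=(a−b·0.131)/D = (0.959214−6.862064·0.131)/17.006819 = 0.003545
w* = 0.111212·p + 0.003545·q:
  w_0 = 0.111212·0.4498 + 0.003545·14.9949 = 0.1032  (Merck)
  w_1 = 0.111212·1.0238 + 0.003545·16.7688 = 0.1733  (Disney)
  w_2 = 0.111212·1.9035 + 0.003545·16.2782 = 0.2694  (Raytheon)
  w_3 = 0.111212·3.4850 + 0.003545·18.7781 = 0.4541  (GE)
Σw_i=1.0000  μᵀw=0.1310
σ²=wᵀΣw=λ₁·μ_p+λ₂ = 0.111212·0.131 + 0.003545 = 0.018113 ≈ 0.0181


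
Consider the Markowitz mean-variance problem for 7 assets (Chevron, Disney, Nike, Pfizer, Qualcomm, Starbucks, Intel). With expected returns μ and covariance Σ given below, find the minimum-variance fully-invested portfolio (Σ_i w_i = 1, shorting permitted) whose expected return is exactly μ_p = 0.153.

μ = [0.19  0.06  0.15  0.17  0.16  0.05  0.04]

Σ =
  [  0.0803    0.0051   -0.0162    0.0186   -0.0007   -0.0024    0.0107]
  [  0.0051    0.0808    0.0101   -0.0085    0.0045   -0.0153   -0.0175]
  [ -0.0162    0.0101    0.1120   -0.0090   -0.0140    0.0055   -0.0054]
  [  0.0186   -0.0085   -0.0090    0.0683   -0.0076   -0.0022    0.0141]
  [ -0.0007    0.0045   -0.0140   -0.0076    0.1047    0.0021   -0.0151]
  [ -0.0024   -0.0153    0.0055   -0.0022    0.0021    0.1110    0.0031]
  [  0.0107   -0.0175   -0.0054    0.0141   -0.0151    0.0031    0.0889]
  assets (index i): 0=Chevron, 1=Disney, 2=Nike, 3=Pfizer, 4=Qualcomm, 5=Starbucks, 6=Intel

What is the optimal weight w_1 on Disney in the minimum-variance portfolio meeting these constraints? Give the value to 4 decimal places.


0.0575

p=Σ⁻¹μ = [2.1547  0.6711  2.0298  2.4123  2.0063  0.4880  0.3872]
q=Σ⁻¹𝟙 = [9.0072  16.0801  11.7716  14.7528  13.3161  10.4976  13.6008]
a=μᵀp=1.525109  b=𝟙ᵀp=10.149366  c=𝟙ᵀq=89.026079  D=ac−b²=32.764813
λ₁=(c·0.153−b)/D = (89.026079·0.153−10.149366)/32.764813 = 0.105956
λ₂=(a−b·0.153)/D = (1.525109−10.149366·0.153)/32.764813 = -0.000847
w* = 0.105956·p + -0.000847·q:
  w_0 = 0.105956·2.1547 + -0.000847·9.0072 = 0.2207  (Chevron)
  w_1 = 0.105956·0.6711 + -0.000847·16.0801 = 0.0575  (Disney)
  w_2 = 0.105956·2.0298 + -0.000847·11.7716 = 0.2051  (Nike)
  w_3 = 0.105956·2.4123 + -0.000847·14.7528 = 0.2431  (Pfizer)
  w_4 = 0.105956·2.0063 + -0.000847·13.3161 = 0.2013  (Qualcomm)
  w_5 = 0.105956·0.4880 + -0.000847·10.4976 = 0.0428  (Starbucks)
  w_6 = 0.105956·0.3872 + -0.000847·13.6008 = 0.0295  (Intel)
Σw_i=1.0000  μᵀw=0.1530
σ²=wᵀΣw=λ₁·μ_p+λ₂ = 0.105956·0.153 + -0.000847 = 0.015364 ≈ 0.0154


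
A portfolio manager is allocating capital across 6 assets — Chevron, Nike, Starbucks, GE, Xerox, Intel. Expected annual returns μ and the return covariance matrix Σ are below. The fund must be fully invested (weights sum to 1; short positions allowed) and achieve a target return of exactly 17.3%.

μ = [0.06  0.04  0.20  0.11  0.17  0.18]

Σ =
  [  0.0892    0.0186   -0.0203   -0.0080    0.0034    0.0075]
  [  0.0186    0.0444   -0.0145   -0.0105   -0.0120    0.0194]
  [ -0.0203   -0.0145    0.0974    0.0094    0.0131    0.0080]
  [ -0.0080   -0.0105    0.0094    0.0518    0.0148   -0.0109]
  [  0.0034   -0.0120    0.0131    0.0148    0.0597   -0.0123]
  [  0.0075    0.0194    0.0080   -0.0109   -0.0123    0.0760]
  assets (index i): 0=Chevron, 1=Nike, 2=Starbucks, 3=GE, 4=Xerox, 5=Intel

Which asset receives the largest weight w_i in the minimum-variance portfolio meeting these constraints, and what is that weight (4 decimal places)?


x=Σ⁻¹μ = [0.6315  1.2522  1.6058  1.9307  2.7557  2.5403]
y=Σ⁻¹𝟙 = [8.4535  27.8151  11.1143  21.6998  16.0533  9.7639]
a=μᵀx=1.547242  b=𝟙ᵀx=10.716212  c=𝟙ᵀy=94.899871  D=ac−b²=31.995859
λ₁=(c·0.173−b)/D = (94.899871·0.173−10.716212)/31.995859 = 0.178194
λ₂=(a−b·0.173)/D = (1.547242−10.716212·0.173)/31.995859 = -0.009584
w* = 0.178194·x + -0.009584·y:
  w_0 = 0.178194·0.6315 + -0.009584·8.4535 = 0.0315  (Chevron)
  w_1 = 0.178194·1.2522 + -0.009584·27.8151 = -0.0435  (Nike)
  w_2 = 0.178194·1.6058 + -0.009584·11.1143 = 0.1796  (Starbucks)
  w_3 = 0.178194·1.9307 + -0.009584·21.6998 = 0.1361  (GE)
  w_4 = 0.178194·2.7557 + -0.009584·16.0533 = 0.3372  (Xerox)
  w_5 = 0.178194·2.5403 + -0.009584·9.7639 = 0.3591  (Intel)
Σw_i=1.0000  μᵀw=0.1730
σ²=wᵀΣw=λ₁·μ_p+λ₂ = 0.178194·0.173 + -0.009584 = 0.021243 ≈ 0.0212

Intel (0.3591)


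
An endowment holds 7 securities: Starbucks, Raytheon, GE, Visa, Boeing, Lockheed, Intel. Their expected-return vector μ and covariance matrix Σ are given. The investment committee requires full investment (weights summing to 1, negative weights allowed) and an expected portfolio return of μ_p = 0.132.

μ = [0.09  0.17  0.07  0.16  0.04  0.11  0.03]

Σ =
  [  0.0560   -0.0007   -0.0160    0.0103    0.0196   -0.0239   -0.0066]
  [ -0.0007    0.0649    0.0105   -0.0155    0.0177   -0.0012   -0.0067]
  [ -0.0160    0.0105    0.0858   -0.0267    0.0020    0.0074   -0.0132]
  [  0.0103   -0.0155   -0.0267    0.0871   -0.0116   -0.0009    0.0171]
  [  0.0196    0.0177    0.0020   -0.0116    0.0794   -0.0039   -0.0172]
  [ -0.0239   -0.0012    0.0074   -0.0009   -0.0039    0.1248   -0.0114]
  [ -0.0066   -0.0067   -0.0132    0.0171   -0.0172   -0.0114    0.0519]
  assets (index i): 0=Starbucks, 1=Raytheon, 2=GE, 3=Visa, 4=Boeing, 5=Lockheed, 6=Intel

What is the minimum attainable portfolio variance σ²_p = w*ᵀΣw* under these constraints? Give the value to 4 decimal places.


0.0124

u=Σ⁻¹μ = [2.5035  3.1373  1.7059  2.3767  -0.1795  1.4112  1.2027]
v=Σ⁻¹𝟙 = [28.9735  15.8158  22.6863  12.8659  11.3210  15.8996  33.7692]
a=μᵀu=1.442468  b=𝟙ᵀu=12.157771  c=𝟙ᵀv=141.331367  D=ac−b²=56.054520
λ₁=(c·0.132−b)/D = (141.331367·0.132−12.157771)/56.054520 = 0.115922
λ₂=(a−b·0.132)/D = (1.442468−12.157771·0.132)/56.054520 = -0.002896
w* = 0.115922·u + -0.002896·v:
  w_0 = 0.115922·2.5035 + -0.002896·28.9735 = 0.2063  (Starbucks)
  w_1 = 0.115922·3.1373 + -0.002896·15.8158 = 0.3179  (Raytheon)
  w_2 = 0.115922·1.7059 + -0.002896·22.6863 = 0.1320  (GE)
  w_3 = 0.115922·2.3767 + -0.002896·12.8659 = 0.2382  (Visa)
  w_4 = 0.115922·-0.1795 + -0.002896·11.3210 = -0.0536  (Boeing)
  w_5 = 0.115922·1.4112 + -0.002896·15.8996 = 0.1175  (Lockheed)
  w_6 = 0.115922·1.2027 + -0.002896·33.7692 = 0.0416  (Intel)
Σw_i=1.0000  μᵀw=0.1320
σ²=wᵀΣw=λ₁·μ_p+λ₂ = 0.115922·0.132 + -0.002896 = 0.012405 ≈ 0.0124


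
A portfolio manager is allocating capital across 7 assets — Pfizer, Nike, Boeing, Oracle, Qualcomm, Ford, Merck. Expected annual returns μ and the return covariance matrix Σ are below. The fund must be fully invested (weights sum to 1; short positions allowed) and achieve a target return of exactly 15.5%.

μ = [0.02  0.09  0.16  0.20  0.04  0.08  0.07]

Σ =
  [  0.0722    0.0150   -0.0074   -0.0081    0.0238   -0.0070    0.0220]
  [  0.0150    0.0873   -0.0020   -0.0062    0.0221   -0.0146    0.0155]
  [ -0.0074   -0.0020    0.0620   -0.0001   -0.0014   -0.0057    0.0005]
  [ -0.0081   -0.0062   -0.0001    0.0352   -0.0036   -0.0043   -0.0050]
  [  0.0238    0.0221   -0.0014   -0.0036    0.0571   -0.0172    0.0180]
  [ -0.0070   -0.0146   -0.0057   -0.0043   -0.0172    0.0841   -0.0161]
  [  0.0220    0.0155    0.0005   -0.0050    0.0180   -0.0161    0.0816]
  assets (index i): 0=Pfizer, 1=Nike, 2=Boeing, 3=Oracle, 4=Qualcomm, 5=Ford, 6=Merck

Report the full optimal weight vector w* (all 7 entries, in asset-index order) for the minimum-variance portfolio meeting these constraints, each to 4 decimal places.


0.0176  0.0998  0.2067  0.4939  0.0032  0.1163  0.0624

u=Σ⁻¹μ = [0.6828  1.4518  2.9215  6.5801  0.6478  2.1301  1.0607]
v=Σ⁻¹𝟙 = [12.2240  10.8533  20.3868  39.0349  14.8724  23.2147  10.4642]
a=μᵀu=2.198336  b=𝟙ᵀu=15.474713  c=𝟙ᵀv=131.050361  D=ac−b²=48.626008
λ₁=(c·0.155−b)/D = (131.050361·0.155−15.474713)/48.626008 = 0.099496
λ₂=(a−b·0.155)/D = (2.198336−15.474713·0.155)/48.626008 = -0.004118
w* = 0.099496·u + -0.004118·v:
  w_0 = 0.099496·0.6828 + -0.004118·12.2240 = 0.0176  (Pfizer)
  w_1 = 0.099496·1.4518 + -0.004118·10.8533 = 0.0998  (Nike)
  w_2 = 0.099496·2.9215 + -0.004118·20.3868 = 0.2067  (Boeing)
  w_3 = 0.099496·6.5801 + -0.004118·39.0349 = 0.4939  (Oracle)
  w_4 = 0.099496·0.6478 + -0.004118·14.8724 = 0.0032  (Qualcomm)
  w_5 = 0.099496·2.1301 + -0.004118·23.2147 = 0.1163  (Ford)
  w_6 = 0.099496·1.0607 + -0.004118·10.4642 = 0.0624  (Merck)
Σw_i=1.0000  μᵀw=0.1550
σ²=wᵀΣw=λ₁·μ_p+λ₂ = 0.099496·0.155 + -0.004118 = 0.011304 ≈ 0.0113


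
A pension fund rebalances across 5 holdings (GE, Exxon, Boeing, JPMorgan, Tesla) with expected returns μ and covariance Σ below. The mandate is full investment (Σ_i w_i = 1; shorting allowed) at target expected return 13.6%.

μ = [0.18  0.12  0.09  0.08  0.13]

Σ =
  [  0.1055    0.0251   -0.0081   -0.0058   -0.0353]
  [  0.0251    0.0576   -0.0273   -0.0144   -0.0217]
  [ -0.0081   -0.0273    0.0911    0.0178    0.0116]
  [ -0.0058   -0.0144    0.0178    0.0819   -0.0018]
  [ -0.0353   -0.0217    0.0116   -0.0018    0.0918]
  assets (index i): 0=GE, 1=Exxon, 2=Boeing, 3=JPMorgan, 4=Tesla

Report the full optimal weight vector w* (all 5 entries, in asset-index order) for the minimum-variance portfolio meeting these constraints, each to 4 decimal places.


p=Σ⁻¹μ = [2.0555  3.3388  1.5296  1.4392  2.8307]
q=Σ⁻¹𝟙 = [10.9830  31.8545  15.7786  15.6199  20.9589]
a=μᵀp=1.391439  b=𝟙ᵀp=11.193797  c=𝟙ᵀq=95.194879  D=ac−b²=7.156756
λ₁=(c·0.136−b)/D = (95.194879·0.136−11.193797)/7.156756 = 0.244902
λ₂=(a−b·0.136)/D = (1.391439−11.193797·0.136)/7.156756 = -0.018293
w* = 0.244902·p + -0.018293·q:
  w_0 = 0.244902·2.0555 + -0.018293·10.9830 = 0.3025  (GE)
  w_1 = 0.244902·3.3388 + -0.018293·31.8545 = 0.2350  (Exxon)
  w_2 = 0.244902·1.5296 + -0.018293·15.7786 = 0.0860  (Boeing)
  w_3 = 0.244902·1.4392 + -0.018293·15.6199 = 0.0667  (JPMorgan)
  w_4 = 0.244902·2.8307 + -0.018293·20.9589 = 0.3098  (Tesla)
Σw_i=1.0000  μᵀw=0.1360
σ²=wᵀΣw=λ₁·μ_p+λ₂ = 0.244902·0.136 + -0.018293 = 0.015014 ≈ 0.0150

0.3025  0.2350  0.0860  0.0667  0.3098


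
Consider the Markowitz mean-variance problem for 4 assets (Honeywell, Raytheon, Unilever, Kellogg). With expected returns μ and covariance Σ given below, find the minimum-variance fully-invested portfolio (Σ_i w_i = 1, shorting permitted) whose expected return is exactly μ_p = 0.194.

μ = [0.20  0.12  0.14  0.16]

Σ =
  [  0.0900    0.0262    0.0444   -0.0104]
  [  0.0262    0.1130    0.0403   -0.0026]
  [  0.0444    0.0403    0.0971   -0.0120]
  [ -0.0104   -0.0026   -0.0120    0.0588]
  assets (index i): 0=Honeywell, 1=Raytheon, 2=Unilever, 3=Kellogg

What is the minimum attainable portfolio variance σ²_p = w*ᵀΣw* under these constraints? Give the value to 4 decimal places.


0.0459

x=Σ⁻¹μ = [2.1374  0.3897  0.7056  3.2604]
y=Σ⁻¹𝟙 = [8.6629  4.8786  6.8020  20.1429]
a=μᵀx=1.094698  b=𝟙ᵀx=6.493150  c=𝟙ᵀy=40.486382  D=ac−b²=2.159371
λ₁=(c·0.194−b)/D = (40.486382·0.194−6.493150)/2.159371 = 0.630372
λ₂=(a−b·0.194)/D = (1.094698−6.493150·0.194)/2.159371 = -0.076399
w* = 0.630372·x + -0.076399·y:
  w_0 = 0.630372·2.1374 + -0.076399·8.6629 = 0.6855  (Honeywell)
  w_1 = 0.630372·0.3897 + -0.076399·4.8786 = -0.1270  (Raytheon)
  w_2 = 0.630372·0.7056 + -0.076399·6.8020 = -0.0748  (Unilever)
  w_3 = 0.630372·3.2604 + -0.076399·20.1429 = 0.5164  (Kellogg)
Σw_i=1.0000  μᵀw=0.1940
σ²=wᵀΣw=λ₁·μ_p+λ₂ = 0.630372·0.194 + -0.076399 = 0.045894 ≈ 0.0459
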